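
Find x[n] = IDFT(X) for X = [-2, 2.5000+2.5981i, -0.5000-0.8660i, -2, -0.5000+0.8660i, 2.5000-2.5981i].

x[n] = (1/6) Σ(k=0 to 5) X[k] · e^(2πikn/6)

Computing each x[n]:
x[0] = 0
x[1] = 0
x[2] = -2
x[3] = -1
x[4] = 0
x[5] = 1

x = [0, 0, -2, -1, 0, 1]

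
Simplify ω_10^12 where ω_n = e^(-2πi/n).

Since ω_10^10 = 1, powers reduce modulo 10.
12 mod 10 = 2
So ω_10^12 = ω_10^2 = e^(-2πi·2/10)

ω_10^12 = ω_10^2 = 0.3090-0.9511i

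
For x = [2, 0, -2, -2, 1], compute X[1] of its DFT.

X[1] = Σ(n=0 to 4) x[n] · ω_5^(1n) where ω_5 = e^(-2πi/5)
= (2)·ω_5^0 + (0)·ω_5^1 + (-2)·ω_5^2 + (-2)·ω_5^3 + (1)·ω_5^4

X[1] = 5.5451+0.9511i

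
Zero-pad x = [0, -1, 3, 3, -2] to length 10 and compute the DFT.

Original 5-point DFT: [3, -5.7812-0.9511i, 4.2812-0.5878i, 4.2812+0.5878i, -5.7812+0.9511i]
Zero-padded 10-point DFT provides frequency interpolation.

DFT_10([x, 0, ...]) = [3, 0.8090-3.9430i, -5.7812-0.9511i, -0.3090+6.3799i, 4.2812-0.5878i, -1, 4.2812+0.5878i, -0.3090-6.3799i, -5.7812+0.9511i, 0.8090+3.9430i]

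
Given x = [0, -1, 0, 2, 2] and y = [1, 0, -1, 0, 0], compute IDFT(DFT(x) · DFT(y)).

(x ⊛ y)[n] = Σ(m=0 to 4) x[m] · y[(n-m) mod 5]

Computing each output sample:
(x ⊛ y)[0] = -2
(x ⊛ y)[1] = -3
(x ⊛ y)[2] = 0
(x ⊛ y)[3] = 3
(x ⊛ y)[4] = 2

x ⊛ y = [-2, -3, 0, 3, 2]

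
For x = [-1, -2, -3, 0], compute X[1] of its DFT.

X[1] = Σ(n=0 to 3) x[n] · ω_4^(1n) where ω_4 = e^(-2πi/4)
= (-1)·ω_4^0 + (-2)·ω_4^1 + (-3)·ω_4^2 + (0)·ω_4^3

X[1] = 2+2i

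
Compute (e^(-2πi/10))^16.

Since ω_10^10 = 1, powers reduce modulo 10.
16 mod 10 = 6
So ω_10^16 = ω_10^6 = e^(-2πi·6/10)

ω_10^16 = ω_10^6 = -0.8090+0.5878i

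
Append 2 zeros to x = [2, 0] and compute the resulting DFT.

Original 2-point DFT: [2, 2]
Zero-padded 4-point DFT provides frequency interpolation.

DFT_4([x, 0, ...]) = [2, 2, 2, 2]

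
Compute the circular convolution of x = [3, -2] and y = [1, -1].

(x ⊛ y)[n] = Σ(m=0 to 1) x[m] · y[(n-m) mod 2]

Computing each output sample:
(x ⊛ y)[0] = 5
(x ⊛ y)[1] = -5

x ⊛ y = [5, -5]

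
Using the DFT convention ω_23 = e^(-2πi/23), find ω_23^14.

ω_23^14 = e^(-2πi·14/23)
= cos(-2π·14/23) + i·sin(-2π·14/23)
= cos(-28π/23) + i·sin(-28π/23)

ω_23^14 = cos(-28π/23) + i·sin(-28π/23) = -0.7757+0.6311i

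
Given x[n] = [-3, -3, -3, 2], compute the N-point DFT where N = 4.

X[k] = Σ(n=0 to 3) x[n] · ω_4^(nk)
where ω_4 = e^(-2πi/4)

Computing each X[k]:
X[0] = -7
X[1] = 5i
X[2] = -5
X[3] = -5i

X = [-7, 5i, -5, -5i]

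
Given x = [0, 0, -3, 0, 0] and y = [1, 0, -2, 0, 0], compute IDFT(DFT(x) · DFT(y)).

(x ⊛ y)[n] = Σ(m=0 to 4) x[m] · y[(n-m) mod 5]

Computing each output sample:
(x ⊛ y)[0] = 0
(x ⊛ y)[1] = 0
(x ⊛ y)[2] = -3
(x ⊛ y)[3] = 0
(x ⊛ y)[4] = 6

x ⊛ y = [0, 0, -3, 0, 6]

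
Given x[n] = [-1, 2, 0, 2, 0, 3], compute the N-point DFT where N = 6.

X[k] = Σ(n=0 to 5) x[n] · ω_6^(nk)
where ω_6 = e^(-2πi/6)

Computing each X[k]:
X[0] = 6
X[1] = -0.5000+0.8660i
X[2] = -1.5000+0.8660i
X[3] = -8
X[4] = -1.5000-0.8660i
X[5] = -0.5000-0.8660i

X = [6, -0.5000+0.8660i, -1.5000+0.8660i, -8, -1.5000-0.8660i, -0.5000-0.8660i]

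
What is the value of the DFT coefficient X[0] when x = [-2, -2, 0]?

X[0] = Σ(n=0 to 2) x[n] · ω_3^0 = Σ x[n]
= (-2) + (-2) + (0)

X[0] = -4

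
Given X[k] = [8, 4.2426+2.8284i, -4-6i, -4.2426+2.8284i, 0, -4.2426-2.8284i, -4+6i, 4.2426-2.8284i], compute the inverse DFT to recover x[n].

x[n] = (1/8) Σ(k=0 to 7) X[k] · e^(2πikn/8)

Computing each x[n]:
x[0] = 0
x[1] = 3
x[2] = 2
x[3] = -3
x[4] = 0
x[5] = 2
x[6] = 2
x[7] = 2

x = [0, 3, 2, -3, 0, 2, 2, 2]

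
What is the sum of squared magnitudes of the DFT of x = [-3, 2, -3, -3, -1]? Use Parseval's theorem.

Parseval: Σ|x[n]|² = (1/N)Σ|X[k]|², so Σ|X[k]|² = N·Σ|x[n]|² = 5·32.0000

Σ|X[k]|² = N·Σ|x[n]|² = 5·32.0000 = 160.0000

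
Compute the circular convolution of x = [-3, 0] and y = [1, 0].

(x ⊛ y)[n] = Σ(m=0 to 1) x[m] · y[(n-m) mod 2]

Computing each output sample:
(x ⊛ y)[0] = -3
(x ⊛ y)[1] = 0

x ⊛ y = [-3, 0]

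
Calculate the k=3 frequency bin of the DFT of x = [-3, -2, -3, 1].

X[3] = Σ(n=0 to 3) x[n] · ω_4^(3n) where ω_4 = e^(-2πi/4)
= (-3)·ω_4^0 + (-2)·ω_4^3 + (-3)·ω_4^6 + (1)·ω_4^9

X[3] = -3i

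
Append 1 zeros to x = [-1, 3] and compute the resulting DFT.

Original 2-point DFT: [2, -4]
Zero-padded 3-point DFT provides frequency interpolation.

DFT_3([x, 0, ...]) = [2, -2.5000-2.5981i, -2.5000+2.5981i]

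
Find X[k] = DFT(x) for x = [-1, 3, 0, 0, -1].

X[k] = Σ(n=0 to 4) x[n] · ω_5^(nk)
where ω_5 = e^(-2πi/5)

Computing each X[k]:
X[0] = 1
X[1] = -0.3820-3.8042i
X[2] = -2.6180-2.3511i
X[3] = -2.6180+2.3511i
X[4] = -0.3820+3.8042i

X = [1, -0.3820-3.8042i, -2.6180-2.3511i, -2.6180+2.3511i, -0.3820+3.8042i]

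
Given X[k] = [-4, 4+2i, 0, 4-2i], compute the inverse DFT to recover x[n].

x[n] = (1/4) Σ(k=0 to 3) X[k] · e^(2πikn/4)

Computing each x[n]:
x[0] = 1
x[1] = -2
x[2] = -3
x[3] = 0

x = [1, -2, -3, 0]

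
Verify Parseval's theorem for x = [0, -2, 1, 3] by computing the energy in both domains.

Time domain:
Σ|x[n]|² = |0|² + |-2|² + |1|² + |3|² = 14.0000

Frequency domain:
(1/4)Σ|X[k]|² = (1/4)(|2|² + |-1+5i|² + |0|² + |-1-5i|²) = (1/4)·56.0000 = 14.0000

Both sides agree, confirming Parseval's theorem.

Σ|x[n]|² = (1/N)Σ|X[k]|² = 14.0000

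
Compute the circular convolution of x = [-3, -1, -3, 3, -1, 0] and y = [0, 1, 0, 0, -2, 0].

(x ⊛ y)[n] = Σ(m=0 to 5) x[m] · y[(n-m) mod 6]

Computing each output sample:
(x ⊛ y)[0] = 6
(x ⊛ y)[1] = -9
(x ⊛ y)[2] = 1
(x ⊛ y)[3] = -3
(x ⊛ y)[4] = 9
(x ⊛ y)[5] = 1

x ⊛ y = [6, -9, 1, -3, 9, 1]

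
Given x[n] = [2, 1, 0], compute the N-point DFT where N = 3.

X[k] = Σ(n=0 to 2) x[n] · ω_3^(nk)
where ω_3 = e^(-2πi/3)

Computing each X[k]:
X[0] = 3
X[1] = 1.5000-0.8660i
X[2] = 1.5000+0.8660i

X = [3, 1.5000-0.8660i, 1.5000+0.8660i]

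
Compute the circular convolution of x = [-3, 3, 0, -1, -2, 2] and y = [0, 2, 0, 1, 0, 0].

(x ⊛ y)[n] = Σ(m=0 to 5) x[m] · y[(n-m) mod 6]

Computing each output sample:
(x ⊛ y)[0] = 3
(x ⊛ y)[1] = -8
(x ⊛ y)[2] = 8
(x ⊛ y)[3] = -3
(x ⊛ y)[4] = 1
(x ⊛ y)[5] = -4

x ⊛ y = [3, -8, 8, -3, 1, -4]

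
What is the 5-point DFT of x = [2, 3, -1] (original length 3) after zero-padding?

Original 3-point DFT: [4, 1.0000-3.4641i, 1.0000+3.4641i]
Zero-padded 5-point DFT provides frequency interpolation.

DFT_5([x, 0, ...]) = [4, 3.7361-2.2654i, -0.7361-2.7144i, -0.7361+2.7144i, 3.7361+2.2654i]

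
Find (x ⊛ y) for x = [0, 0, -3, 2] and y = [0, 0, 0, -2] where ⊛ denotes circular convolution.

(x ⊛ y)[n] = Σ(m=0 to 3) x[m] · y[(n-m) mod 4]

Computing each output sample:
(x ⊛ y)[0] = 0
(x ⊛ y)[1] = 6
(x ⊛ y)[2] = -4
(x ⊛ y)[3] = 0

x ⊛ y = [0, 6, -4, 0]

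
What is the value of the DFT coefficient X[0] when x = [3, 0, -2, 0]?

X[0] = Σ(n=0 to 3) x[n] · ω_4^0 = Σ x[n]
= (3) + (0) + (-2) + (0)

X[0] = 1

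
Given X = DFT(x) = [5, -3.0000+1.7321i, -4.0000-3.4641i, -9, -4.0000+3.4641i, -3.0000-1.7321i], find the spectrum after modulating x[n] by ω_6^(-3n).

Modulation property: DFT(ω_6^(-3n)·x[n]) = X[(k-3) mod 6], so circularly shift X by 3 positions.

X[k-3] = [-9, -4.0000+3.4641i, -3.0000-1.7321i, 5, -3.0000+1.7321i, -4.0000-3.4641i]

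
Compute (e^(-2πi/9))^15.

Since ω_9^9 = 1, powers reduce modulo 9.
15 mod 9 = 6
So ω_9^15 = ω_9^6 = e^(-2πi·6/9)

ω_9^15 = ω_9^6 = -0.5000+0.8660i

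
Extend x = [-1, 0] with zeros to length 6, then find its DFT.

Original 2-point DFT: [-1, -1]
Zero-padded 6-point DFT provides frequency interpolation.

DFT_6([x, 0, ...]) = [-1, -1, -1, -1, -1, -1]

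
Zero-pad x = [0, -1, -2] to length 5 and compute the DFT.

Original 3-point DFT: [-3, 1.5000-0.8660i, 1.5000+0.8660i]
Zero-padded 5-point DFT provides frequency interpolation.

DFT_5([x, 0, ...]) = [-3, 1.3090+2.1266i, 0.1910-1.3143i, 0.1910+1.3143i, 1.3090-2.1266i]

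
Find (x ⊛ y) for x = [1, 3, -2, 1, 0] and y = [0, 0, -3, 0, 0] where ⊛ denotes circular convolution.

(x ⊛ y)[n] = Σ(m=0 to 4) x[m] · y[(n-m) mod 5]

Computing each output sample:
(x ⊛ y)[0] = -3
(x ⊛ y)[1] = 0
(x ⊛ y)[2] = -3
(x ⊛ y)[3] = -9
(x ⊛ y)[4] = 6

x ⊛ y = [-3, 0, -3, -9, 6]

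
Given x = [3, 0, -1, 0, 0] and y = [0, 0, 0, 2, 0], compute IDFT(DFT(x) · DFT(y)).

(x ⊛ y)[n] = Σ(m=0 to 4) x[m] · y[(n-m) mod 5]

Computing each output sample:
(x ⊛ y)[0] = -2
(x ⊛ y)[1] = 0
(x ⊛ y)[2] = 0
(x ⊛ y)[3] = 6
(x ⊛ y)[4] = 0

x ⊛ y = [-2, 0, 0, 6, 0]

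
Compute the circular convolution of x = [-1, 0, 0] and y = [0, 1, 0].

(x ⊛ y)[n] = Σ(m=0 to 2) x[m] · y[(n-m) mod 3]

Computing each output sample:
(x ⊛ y)[0] = 0
(x ⊛ y)[1] = -1
(x ⊛ y)[2] = 0

x ⊛ y = [0, -1, 0]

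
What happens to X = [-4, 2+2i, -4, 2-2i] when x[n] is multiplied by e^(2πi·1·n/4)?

Modulation property: DFT(ω_4^(-1n)·x[n]) = X[(k-1) mod 4], so circularly shift X by 1 positions.

X[k-1] = [2-2i, -4, 2+2i, -4]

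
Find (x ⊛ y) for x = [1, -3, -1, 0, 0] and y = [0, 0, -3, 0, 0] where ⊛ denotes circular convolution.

(x ⊛ y)[n] = Σ(m=0 to 4) x[m] · y[(n-m) mod 5]

Computing each output sample:
(x ⊛ y)[0] = 0
(x ⊛ y)[1] = 0
(x ⊛ y)[2] = -3
(x ⊛ y)[3] = 9
(x ⊛ y)[4] = 3

x ⊛ y = [0, 0, -3, 9, 3]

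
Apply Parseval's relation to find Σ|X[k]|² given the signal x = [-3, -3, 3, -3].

Parseval: Σ|x[n]|² = (1/N)Σ|X[k]|², so Σ|X[k]|² = N·Σ|x[n]|² = 4·36.0000

Σ|X[k]|² = N·Σ|x[n]|² = 4·36.0000 = 144.0000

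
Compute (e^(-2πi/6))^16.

Since ω_6^6 = 1, powers reduce modulo 6.
16 mod 6 = 4
So ω_6^16 = ω_6^4 = e^(-2πi·4/6)

ω_6^16 = ω_6^4 = -0.5000+0.8660i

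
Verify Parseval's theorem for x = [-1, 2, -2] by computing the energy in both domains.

Time domain:
Σ|x[n]|² = |-1|² + |2|² + |-2|² = 9.0000

Frequency domain:
(1/3)Σ|X[k]|² = (1/3)(|-1|² + |-1.0000-3.4641i|² + |-1.0000+3.4641i|²) = (1/3)·27.0000 = 9.0000

Both sides agree, confirming Parseval's theorem.

Σ|x[n]|² = (1/N)Σ|X[k]|² = 9.0000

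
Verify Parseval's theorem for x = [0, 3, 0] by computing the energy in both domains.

Time domain:
Σ|x[n]|² = |0|² + |3|² + |0|² = 9.0000

Frequency domain:
(1/3)Σ|X[k]|² = (1/3)(|3|² + |-1.5000-2.5981i|² + |-1.5000+2.5981i|²) = (1/3)·27.0000 = 9.0000

Both sides agree, confirming Parseval's theorem.

Σ|x[n]|² = (1/N)Σ|X[k]|² = 9.0000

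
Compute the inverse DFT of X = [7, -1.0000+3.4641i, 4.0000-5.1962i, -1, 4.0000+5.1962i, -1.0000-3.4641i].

x[n] = (1/6) Σ(k=0 to 5) X[k] · e^(2πikn/6)

Computing each x[n]:
x[0] = 2
x[1] = 1
x[2] = -2
x[3] = 3
x[4] = 3
x[5] = 0

x = [2, 1, -2, 3, 3, 0]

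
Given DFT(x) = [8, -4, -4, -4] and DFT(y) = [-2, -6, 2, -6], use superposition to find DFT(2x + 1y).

By linearity: DFT(2x + 1y) = 2·DFT(x) + 1·DFT(y)
= 2·[8, -4, -4, -4] + 1·[-2, -6, 2, -6]

Computing element-wise:
Z[0] = 2·(8) + 1·(-2) = 14
Z[1] = 2·(-4) + 1·(-6) = -14
Z[2] = 2·(-4) + 1·(2) = -6
Z[3] = 2·(-4) + 1·(-6) = -14

DFT(2x + 1y) = 2·X + 1·Y = [14, -14, -6, -14]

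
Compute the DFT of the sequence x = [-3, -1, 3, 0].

X[k] = Σ(n=0 to 3) x[n] · ω_4^(nk)
where ω_4 = e^(-2πi/4)

Computing each X[k]:
X[0] = -1
X[1] = -6+1i
X[2] = 1
X[3] = -6-1i

X = [-1, -6+1i, 1, -6-1i]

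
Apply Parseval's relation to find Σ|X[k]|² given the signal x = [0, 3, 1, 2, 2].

Parseval: Σ|x[n]|² = (1/N)Σ|X[k]|², so Σ|X[k]|² = N·Σ|x[n]|² = 5·18.0000

Σ|X[k]|² = N·Σ|x[n]|² = 5·18.0000 = 90.0000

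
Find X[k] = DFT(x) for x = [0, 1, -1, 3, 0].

X[k] = Σ(n=0 to 4) x[n] · ω_5^(nk)
where ω_5 = e^(-2πi/5)

Computing each X[k]:
X[0] = 3
X[1] = -1.3090+1.4001i
X[2] = -0.1910-4.3920i
X[3] = -0.1910+4.3920i
X[4] = -1.3090-1.4001i

X = [3, -1.3090+1.4001i, -0.1910-4.3920i, -0.1910+4.3920i, -1.3090-1.4001i]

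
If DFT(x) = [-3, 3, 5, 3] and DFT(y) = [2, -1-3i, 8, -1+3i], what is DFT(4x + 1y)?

By linearity: DFT(4x + 1y) = 4·DFT(x) + 1·DFT(y)
= 4·[-3, 3, 5, 3] + 1·[2, -1-3i, 8, -1+3i]

Computing element-wise:
Z[0] = 4·(-3) + 1·(2) = -10
Z[1] = 4·(3) + 1·(-1-3i) = 11-3i
Z[2] = 4·(5) + 1·(8) = 28
Z[3] = 4·(3) + 1·(-1+3i) = 11+3i

DFT(4x + 1y) = 4·X + 1·Y = [-10, 11-3i, 28, 11+3i]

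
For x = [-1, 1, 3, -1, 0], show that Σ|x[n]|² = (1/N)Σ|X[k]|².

Time domain:
Σ|x[n]|² = |-1|² + |1|² + |3|² + |-1|² + |0|² = 12.0000

Frequency domain:
(1/5)Σ|X[k]|² = (1/5)(|2|² + |-2.3090-3.3022i|² + |-1.1910+3.2164i|² + |-1.1910-3.2164i|² + |-2.3090+3.3022i|²) = (1/5)·60.0000 = 12.0000

Both sides agree, confirming Parseval's theorem.

Σ|x[n]|² = (1/N)Σ|X[k]|² = 12.0000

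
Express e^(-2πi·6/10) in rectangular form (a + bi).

ω_10^6 = e^(-2πi·6/10)
= cos(-2π·6/10) + i·sin(-2π·6/10)
= cos(-12π/10) + i·sin(-12π/10)

ω_10^6 = cos(-12π/10) + i·sin(-12π/10) = -0.8090+0.5878i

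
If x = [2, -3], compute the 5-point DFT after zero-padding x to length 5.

Original 2-point DFT: [-1, 5]
Zero-padded 5-point DFT provides frequency interpolation.

DFT_5([x, 0, ...]) = [-1, 1.0729+2.8532i, 4.4271+1.7634i, 4.4271-1.7634i, 1.0729-2.8532i]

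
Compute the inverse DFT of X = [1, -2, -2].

x[n] = (1/3) Σ(k=0 to 2) X[k] · e^(2πikn/3)

Computing each x[n]:
x[0] = -1
x[1] = 1
x[2] = 1

x = [-1, 1, 1]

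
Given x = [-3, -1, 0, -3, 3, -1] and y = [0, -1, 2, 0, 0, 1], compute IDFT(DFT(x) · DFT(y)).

(x ⊛ y)[n] = Σ(m=0 to 5) x[m] · y[(n-m) mod 6]

Computing each output sample:
(x ⊛ y)[0] = 6
(x ⊛ y)[1] = 1
(x ⊛ y)[2] = -8
(x ⊛ y)[3] = 1
(x ⊛ y)[4] = 2
(x ⊛ y)[5] = -12

x ⊛ y = [6, 1, -8, 1, 2, -12]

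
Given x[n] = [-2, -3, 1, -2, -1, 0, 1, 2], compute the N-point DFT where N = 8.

X[k] = Σ(n=0 to 7) x[n] · ω_8^(nk)
where ω_8 = e^(-2πi/8)

Computing each X[k]:
X[0] = -4
X[1] = -0.2929+4.9497i
X[2] = -5+3i
X[3] = -1.7071+4.9497i
X[4] = 2
X[5] = -1.7071-4.9497i
X[6] = -5-3i
X[7] = -0.2929-4.9497i

X = [-4, -0.2929+4.9497i, -5+3i, -1.7071+4.9497i, 2, -1.7071-4.9497i, -5-3i, -0.2929-4.9497i]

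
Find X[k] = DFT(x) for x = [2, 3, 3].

X[k] = Σ(n=0 to 2) x[n] · ω_3^(nk)
where ω_3 = e^(-2πi/3)

Computing each X[k]:
X[0] = 8
X[1] = -1
X[2] = -1

X = [8, -1, -1]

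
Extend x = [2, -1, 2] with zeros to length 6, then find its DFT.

Original 3-point DFT: [3, 1.5000+2.5981i, 1.5000-2.5981i]
Zero-padded 6-point DFT provides frequency interpolation.

DFT_6([x, 0, ...]) = [3, 0.5000-0.8660i, 1.5000+2.5981i, 5, 1.5000-2.5981i, 0.5000+0.8660i]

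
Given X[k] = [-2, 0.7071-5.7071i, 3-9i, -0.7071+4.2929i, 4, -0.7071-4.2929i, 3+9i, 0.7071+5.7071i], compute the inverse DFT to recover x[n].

x[n] = (1/8) Σ(k=0 to 7) X[k] · e^(2πikn/8)

Computing each x[n]:
x[0] = 1
x[1] = 2
x[2] = 2
x[3] = -3
x[4] = 1
x[5] = 1
x[6] = -3
x[7] = -3

x = [1, 2, 2, -3, 1, 1, -3, -3]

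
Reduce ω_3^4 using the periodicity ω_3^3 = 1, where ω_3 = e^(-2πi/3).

Since ω_3^3 = 1, powers reduce modulo 3.
4 mod 3 = 1
So ω_3^4 = ω_3^1 = e^(-2πi·1/3)

ω_3^4 = ω_3^1 = -0.5000-0.8660i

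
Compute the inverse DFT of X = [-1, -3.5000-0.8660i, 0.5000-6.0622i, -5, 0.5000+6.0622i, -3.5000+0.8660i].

x[n] = (1/6) Σ(k=0 to 5) X[k] · e^(2πikn/6)

Computing each x[n]:
x[0] = -2
x[1] = 2
x[2] = -2
x[3] = 2
x[4] = 1
x[5] = -2

x = [-2, 2, -2, 2, 1, -2]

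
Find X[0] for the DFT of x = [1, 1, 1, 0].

X[0] = Σ(n=0 to 3) x[n] · ω_4^0 = Σ x[n]
= (1) + (1) + (1) + (0)

X[0] = 3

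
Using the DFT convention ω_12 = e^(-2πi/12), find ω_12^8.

ω_12^8 = e^(-2πi·8/12)
= cos(-2π·8/12) + i·sin(-2π·8/12)
= cos(-16π/12) + i·sin(-16π/12)

ω_12^8 = cos(-16π/12) + i·sin(-16π/12) = -0.5000+0.8660i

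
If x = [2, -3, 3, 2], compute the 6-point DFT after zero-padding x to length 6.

Original 4-point DFT: [4, -1+5i, 6, -1-5i]
Zero-padded 6-point DFT provides frequency interpolation.

DFT_6([x, 0, ...]) = [4, -3, 4.0000+5.1962i, 6, 4.0000-5.1962i, -3]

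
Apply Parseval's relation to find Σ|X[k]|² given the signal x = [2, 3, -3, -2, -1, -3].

Parseval: Σ|x[n]|² = (1/N)Σ|X[k]|², so Σ|X[k]|² = N·Σ|x[n]|² = 6·36.0000

Σ|X[k]|² = N·Σ|x[n]|² = 6·36.0000 = 216.0000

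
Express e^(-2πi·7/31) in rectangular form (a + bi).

ω_31^7 = e^(-2πi·7/31)
= cos(-2π·7/31) + i·sin(-2π·7/31)
= cos(-14π/31) + i·sin(-14π/31)

ω_31^7 = cos(-14π/31) + i·sin(-14π/31) = 0.1514-0.9885i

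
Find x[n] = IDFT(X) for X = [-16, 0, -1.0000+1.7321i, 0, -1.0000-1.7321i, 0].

x[n] = (1/6) Σ(k=0 to 5) X[k] · e^(2πikn/6)

Computing each x[n]:
x[0] = -3
x[1] = -3
x[2] = -2
x[3] = -3
x[4] = -3
x[5] = -2

x = [-3, -3, -2, -3, -3, -2]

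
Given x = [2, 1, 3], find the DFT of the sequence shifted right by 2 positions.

Time shift by 2: X_shifted[k] = ω_3^(2k) · X[k]
Shifted x = [1, 3, 2]

DFT(x[n-2]) = [6, -1.5000-0.8660i, -1.5000+0.8660i]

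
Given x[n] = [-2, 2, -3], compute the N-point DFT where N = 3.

X[k] = Σ(n=0 to 2) x[n] · ω_3^(nk)
where ω_3 = e^(-2πi/3)

Computing each X[k]:
X[0] = -3
X[1] = -1.5000-4.3301i
X[2] = -1.5000+4.3301i

X = [-3, -1.5000-4.3301i, -1.5000+4.3301i]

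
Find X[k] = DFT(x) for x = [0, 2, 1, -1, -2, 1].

X[k] = Σ(n=0 to 5) x[n] · ω_6^(nk)
where ω_6 = e^(-2πi/6)

Computing each X[k]:
X[0] = 1
X[1] = 3.0000-3.4641i
X[2] = -2.0000+1.7321i
X[3] = -3
X[4] = -2.0000-1.7321i
X[5] = 3.0000+3.4641i

X = [1, 3.0000-3.4641i, -2.0000+1.7321i, -3, -2.0000-1.7321i, 3.0000+3.4641i]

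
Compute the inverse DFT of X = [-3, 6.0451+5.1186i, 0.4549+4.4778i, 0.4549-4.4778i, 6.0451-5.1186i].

x[n] = (1/5) Σ(k=0 to 4) X[k] · e^(2πikn/5)

Computing each x[n]:
x[0] = 2
x[1] = -3
x[2] = -2
x[3] = -3
x[4] = 3

x = [2, -3, -2, -3, 3]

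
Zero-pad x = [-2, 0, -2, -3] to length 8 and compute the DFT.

Original 4-point DFT: [-7, -3i, -1, 3i]
Zero-padded 8-point DFT provides frequency interpolation.

DFT_8([x, 0, ...]) = [-7, 0.1213+4.1213i, -3i, -4.1213+0.1213i, -1, -4.1213-0.1213i, 3i, 0.1213-4.1213i]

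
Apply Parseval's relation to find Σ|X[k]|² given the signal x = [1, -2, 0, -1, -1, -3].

Parseval: Σ|x[n]|² = (1/N)Σ|X[k]|², so Σ|X[k]|² = N·Σ|x[n]|² = 6·16.0000

Σ|X[k]|² = N·Σ|x[n]|² = 6·16.0000 = 96.0000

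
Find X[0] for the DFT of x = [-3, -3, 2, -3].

X[0] = Σ(n=0 to 3) x[n] · ω_4^0 = Σ x[n]
= (-3) + (-3) + (2) + (-3)

X[0] = -7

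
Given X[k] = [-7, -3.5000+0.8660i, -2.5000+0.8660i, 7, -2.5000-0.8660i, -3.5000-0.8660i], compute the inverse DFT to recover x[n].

x[n] = (1/6) Σ(k=0 to 5) X[k] · e^(2πikn/6)

Computing each x[n]:
x[0] = -2
x[1] = -3
x[2] = 1
x[3] = -2
x[4] = 1
x[5] = -2

x = [-2, -3, 1, -2, 1, -2]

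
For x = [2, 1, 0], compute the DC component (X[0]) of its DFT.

X[0] = Σ(n=0 to 2) x[n] · ω_3^0 = Σ x[n]
= (2) + (1) + (0)

X[0] = 3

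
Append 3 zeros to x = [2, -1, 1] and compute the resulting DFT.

Original 3-point DFT: [2, 2.0000+1.7321i, 2.0000-1.7321i]
Zero-padded 6-point DFT provides frequency interpolation.

DFT_6([x, 0, ...]) = [2, 1, 2.0000+1.7321i, 4, 2.0000-1.7321i, 1]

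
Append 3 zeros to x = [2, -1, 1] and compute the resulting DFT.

Original 3-point DFT: [2, 2.0000+1.7321i, 2.0000-1.7321i]
Zero-padded 6-point DFT provides frequency interpolation.

DFT_6([x, 0, ...]) = [2, 1, 2.0000+1.7321i, 4, 2.0000-1.7321i, 1]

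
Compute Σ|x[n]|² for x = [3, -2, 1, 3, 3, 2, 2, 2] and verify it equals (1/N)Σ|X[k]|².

Time domain:
Σ|x[n]|² = |3|² + |-2|² + |1|² + |3|² + |3|² + |2|² + |2|² + |2|² = 44.0000

Frequency domain:
(1/8)Σ|X[k]|² = (1/8)(|14|² + |-3.5355+3.1213i|² + |3+5i|² + |3.5355+1.1213i|² + |4|² + |3.5355-1.1213i|² + |3-5i|² + |-3.5355-3.1213i|²) = (1/8)·352.0000 = 44.0000

Both sides agree, confirming Parseval's theorem.

Σ|x[n]|² = (1/N)Σ|X[k]|² = 44.0000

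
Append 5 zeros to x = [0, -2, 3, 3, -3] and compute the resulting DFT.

Original 5-point DFT: [1, -6.3992-0.9511i, 5.8992-0.5878i, 5.8992+0.5878i, -6.3992+0.9511i]
Zero-padded 10-point DFT provides frequency interpolation.

DFT_10([x, 0, ...]) = [1, 0.8090-2.7674i, -6.3992-0.9511i, -0.3090+8.2820i, 5.8992-0.5878i, -1, 5.8992+0.5878i, -0.3090-8.2820i, -6.3992+0.9511i, 0.8090+2.7674i]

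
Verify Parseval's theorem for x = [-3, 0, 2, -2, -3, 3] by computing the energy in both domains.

Time domain:
Σ|x[n]|² = |-3|² + |0|² + |2|² + |-2|² + |-3|² + |3|² = 35.0000

Frequency domain:
(1/6)Σ|X[k]|² = (1/6)(|-3|² + |1.0000-1.7321i|² + |-6.0000+6.9282i|² + |-5|² + |-6.0000-6.9282i|² + |1.0000+1.7321i|²) = (1/6)·210.0000 = 35.0000

Both sides agree, confirming Parseval's theorem.

Σ|x[n]|² = (1/N)Σ|X[k]|² = 35.0000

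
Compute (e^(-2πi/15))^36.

Since ω_15^15 = 1, powers reduce modulo 15.
36 mod 15 = 6
So ω_15^36 = ω_15^6 = e^(-2πi·6/15)

ω_15^36 = ω_15^6 = -0.8090-0.5878i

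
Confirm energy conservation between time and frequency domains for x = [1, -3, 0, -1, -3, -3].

Time domain:
Σ|x[n]|² = |1|² + |-3|² + |0|² + |-1|² + |-3|² + |-3|² = 29.0000

Frequency domain:
(1/6)Σ|X[k]|² = (1/6)(|-9|² + |0.5000-2.5981i|² + |4.5000+2.5981i|² + |5|² + |4.5000-2.5981i|² + |0.5000+2.5981i|²) = (1/6)·174.0000 = 29.0000

Both sides agree, confirming Parseval's theorem.

Σ|x[n]|² = (1/N)Σ|X[k]|² = 29.0000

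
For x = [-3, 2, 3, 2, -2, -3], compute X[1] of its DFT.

X[1] = Σ(n=0 to 5) x[n] · ω_6^(1n) where ω_6 = e^(-2πi/6)
= (-3)·ω_6^0 + (2)·ω_6^1 + (3)·ω_6^2 + (2)·ω_6^3 + (-2)·ω_6^4 + (-3)·ω_6^5

X[1] = -6.0000-8.6603i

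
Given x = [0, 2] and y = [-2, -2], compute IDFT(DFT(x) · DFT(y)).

(x ⊛ y)[n] = Σ(m=0 to 1) x[m] · y[(n-m) mod 2]

Computing each output sample:
(x ⊛ y)[0] = -4
(x ⊛ y)[1] = -4

x ⊛ y = [-4, -4]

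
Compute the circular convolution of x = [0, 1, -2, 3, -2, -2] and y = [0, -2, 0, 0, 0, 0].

(x ⊛ y)[n] = Σ(m=0 to 5) x[m] · y[(n-m) mod 6]

Computing each output sample:
(x ⊛ y)[0] = 4
(x ⊛ y)[1] = 0
(x ⊛ y)[2] = -2
(x ⊛ y)[3] = 4
(x ⊛ y)[4] = -6
(x ⊛ y)[5] = 4

x ⊛ y = [4, 0, -2, 4, -6, 4]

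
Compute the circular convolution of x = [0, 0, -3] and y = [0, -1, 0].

(x ⊛ y)[n] = Σ(m=0 to 2) x[m] · y[(n-m) mod 3]

Computing each output sample:
(x ⊛ y)[0] = 3
(x ⊛ y)[1] = 0
(x ⊛ y)[2] = 0

x ⊛ y = [3, 0, 0]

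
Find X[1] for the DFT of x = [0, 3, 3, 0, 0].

X[1] = Σ(n=0 to 4) x[n] · ω_5^(1n) where ω_5 = e^(-2πi/5)
= (0)·ω_5^0 + (3)·ω_5^1 + (3)·ω_5^2 + (0)·ω_5^3 + (0)·ω_5^4

X[1] = -1.5000-4.6165i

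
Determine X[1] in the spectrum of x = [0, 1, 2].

X[1] = Σ(n=0 to 2) x[n] · ω_3^(1n) where ω_3 = e^(-2πi/3)
= (0)·ω_3^0 + (1)·ω_3^1 + (2)·ω_3^2

X[1] = -1.5000+0.8660i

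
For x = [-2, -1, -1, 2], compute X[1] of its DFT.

X[1] = Σ(n=0 to 3) x[n] · ω_4^(1n) where ω_4 = e^(-2πi/4)
= (-2)·ω_4^0 + (-1)·ω_4^1 + (-1)·ω_4^2 + (2)·ω_4^3

X[1] = -1+3i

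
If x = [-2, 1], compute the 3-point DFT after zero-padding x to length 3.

Original 2-point DFT: [-1, -3]
Zero-padded 3-point DFT provides frequency interpolation.

DFT_3([x, 0, ...]) = [-1, -2.5000-0.8660i, -2.5000+0.8660i]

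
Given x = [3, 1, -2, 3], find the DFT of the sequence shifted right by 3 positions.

Time shift by 3: X_shifted[k] = ω_4^(3k) · X[k]
Shifted x = [1, -2, 3, 3]

DFT(x[n-3]) = [5, -2+5i, 3, -2-5i]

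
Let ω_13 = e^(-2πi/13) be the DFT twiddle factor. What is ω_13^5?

ω_13^5 = e^(-2πi·5/13)
= cos(-2π·5/13) + i·sin(-2π·5/13)
= cos(-10π/13) + i·sin(-10π/13)

ω_13^5 = cos(-10π/13) + i·sin(-10π/13) = -0.7485-0.6631i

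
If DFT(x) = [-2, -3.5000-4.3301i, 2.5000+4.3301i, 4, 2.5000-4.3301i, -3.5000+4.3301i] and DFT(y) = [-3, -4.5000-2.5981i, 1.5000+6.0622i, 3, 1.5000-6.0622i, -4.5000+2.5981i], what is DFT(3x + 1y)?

By linearity: DFT(3x + 1y) = 3·DFT(x) + 1·DFT(y)
= 3·[-2, -3.5000-4.3301i, 2.5000+4.3301i, 4, 2.5000-4.3301i, -3.5000+4.3301i] + 1·[-3, -4.5000-2.5981i, 1.5000+6.0622i, 3, 1.5000-6.0622i, -4.5000+2.5981i]

Computing element-wise:
Z[0] = 3·(-2) + 1·(-3) = -9
Z[1] = 3·(-3.5000-4.3301i) + 1·(-4.5000-2.5981i) = -15.0000-15.5884i
Z[2] = 3·(2.5000+4.3301i) + 1·(1.5000+6.0622i) = 9.0000+19.0525i
Z[3] = 3·(4) + 1·(3) = 15
Z[4] = 3·(2.5000-4.3301i) + 1·(1.5000-6.0622i) = 9.0000-19.0525i
Z[5] = 3·(-3.5000+4.3301i) + 1·(-4.5000+2.5981i) = -15.0000+15.5884i

DFT(3x + 1y) = 3·X + 1·Y = [-9, -15.0000-15.5884i, 9.0000+19.0525i, 15, 9.0000-19.0525i, -15.0000+15.5884i]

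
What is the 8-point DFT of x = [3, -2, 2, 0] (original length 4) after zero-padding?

Original 4-point DFT: [3, 1+2i, 7, 1-2i]
Zero-padded 8-point DFT provides frequency interpolation.

DFT_8([x, 0, ...]) = [3, 1.5858-0.5858i, 1+2i, 4.4142+3.4142i, 7, 4.4142-3.4142i, 1-2i, 1.5858+0.5858i]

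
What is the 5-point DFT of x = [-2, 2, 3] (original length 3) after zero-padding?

Original 3-point DFT: [3, -4.5000+0.8660i, -4.5000-0.8660i]
Zero-padded 5-point DFT provides frequency interpolation.

DFT_5([x, 0, ...]) = [3, -3.8090-3.6655i, -2.6910+1.6776i, -2.6910-1.6776i, -3.8090+3.6655i]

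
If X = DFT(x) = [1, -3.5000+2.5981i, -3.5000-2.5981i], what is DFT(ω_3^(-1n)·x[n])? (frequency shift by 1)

Modulation property: DFT(ω_3^(-1n)·x[n]) = X[(k-1) mod 3], so circularly shift X by 1 positions.

X[k-1] = [-3.5000-2.5981i, 1, -3.5000+2.5981i]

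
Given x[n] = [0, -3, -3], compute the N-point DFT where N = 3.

X[k] = Σ(n=0 to 2) x[n] · ω_3^(nk)
where ω_3 = e^(-2πi/3)

Computing each X[k]:
X[0] = -6
X[1] = 3
X[2] = 3

X = [-6, 3, 3]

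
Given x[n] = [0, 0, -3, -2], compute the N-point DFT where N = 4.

X[k] = Σ(n=0 to 3) x[n] · ω_4^(nk)
where ω_4 = e^(-2πi/4)

Computing each X[k]:
X[0] = -5
X[1] = 3-2i
X[2] = -1
X[3] = 3+2i

X = [-5, 3-2i, -1, 3+2i]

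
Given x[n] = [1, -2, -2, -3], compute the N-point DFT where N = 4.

X[k] = Σ(n=0 to 3) x[n] · ω_4^(nk)
where ω_4 = e^(-2πi/4)

Computing each X[k]:
X[0] = -6
X[1] = 3-1i
X[2] = 4
X[3] = 3+1i

X = [-6, 3-1i, 4, 3+1i]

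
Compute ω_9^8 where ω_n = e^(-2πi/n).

ω_9^8 = e^(-2πi·8/9)
= cos(-2π·8/9) + i·sin(-2π·8/9)
= cos(-16π/9) + i·sin(-16π/9)

ω_9^8 = cos(-16π/9) + i·sin(-16π/9) = 0.7660+0.6428i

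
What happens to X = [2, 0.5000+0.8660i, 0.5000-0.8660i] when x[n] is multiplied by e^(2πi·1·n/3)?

Modulation property: DFT(ω_3^(-1n)·x[n]) = X[(k-1) mod 3], so circularly shift X by 1 positions.

X[k-1] = [0.5000-0.8660i, 2, 0.5000+0.8660i]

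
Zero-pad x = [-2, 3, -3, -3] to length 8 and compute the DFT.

Original 4-point DFT: [-5, 1-6i, -5, 1+6i]
Zero-padded 8-point DFT provides frequency interpolation.

DFT_8([x, 0, ...]) = [-5, 2.2426+3.0000i, 1-6i, -6.2426-3.0000i, -5, -6.2426+3.0000i, 1+6i, 2.2426-3.0000i]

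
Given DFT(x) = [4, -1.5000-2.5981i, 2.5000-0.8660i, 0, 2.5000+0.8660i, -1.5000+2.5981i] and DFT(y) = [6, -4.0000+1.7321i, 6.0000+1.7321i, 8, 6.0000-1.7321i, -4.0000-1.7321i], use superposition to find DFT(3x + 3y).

By linearity: DFT(3x + 3y) = 3·DFT(x) + 3·DFT(y)
= 3·[4, -1.5000-2.5981i, 2.5000-0.8660i, 0, 2.5000+0.8660i, -1.5000+2.5981i] + 3·[6, -4.0000+1.7321i, 6.0000+1.7321i, 8, 6.0000-1.7321i, -4.0000-1.7321i]

Computing element-wise:
Z[0] = 3·(4) + 3·(6) = 30
Z[1] = 3·(-1.5000-2.5981i) + 3·(-4.0000+1.7321i) = -16.5000-2.5980i
Z[2] = 3·(2.5000-0.8660i) + 3·(6.0000+1.7321i) = 25.5000+2.5983i
Z[3] = 3·(0) + 3·(8) = 24
Z[4] = 3·(2.5000+0.8660i) + 3·(6.0000-1.7321i) = 25.5000-2.5983i
Z[5] = 3·(-1.5000+2.5981i) + 3·(-4.0000-1.7321i) = -16.5000+2.5980i

DFT(3x + 3y) = 3·X + 3·Y = [30, -16.5000-2.5980i, 25.5000+2.5983i, 24, 25.5000-2.5983i, -16.5000+2.5980i]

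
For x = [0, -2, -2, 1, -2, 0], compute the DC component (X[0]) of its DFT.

X[0] = Σ(n=0 to 5) x[n] · ω_6^0 = Σ x[n]
= (0) + (-2) + (-2) + (1) + (-2) + (0)

X[0] = -5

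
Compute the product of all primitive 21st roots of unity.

The primitive 21st roots of unity are ω_21^k for k coprime to 21: k ∈ {1, 2, 4, 5, 8, 10, 11, 13, 16, 17, 19, 20}
Their product equals the constant term of the cyclotomic polynomial Φ_21(x) up to sign.
For n ≥ 3, the product of all primitive nth roots of unity is 1. (For n=1 it is 1; for n=2 it is -1.)

1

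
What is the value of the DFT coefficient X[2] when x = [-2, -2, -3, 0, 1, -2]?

X[2] = Σ(n=0 to 5) x[n] · ω_6^(2n) where ω_6 = e^(-2πi/6)
= (-2)·ω_6^0 + (-2)·ω_6^2 + (-3)·ω_6^4 + (0)·ω_6^6 + (1)·ω_6^8 + (-2)·ω_6^10

X[2] = 1.0000-3.4641i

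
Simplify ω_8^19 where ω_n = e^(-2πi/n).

Since ω_8^8 = 1, powers reduce modulo 8.
19 mod 8 = 3
So ω_8^19 = ω_8^3 = e^(-2πi·3/8)

ω_8^19 = ω_8^3 = -0.7071-0.7071i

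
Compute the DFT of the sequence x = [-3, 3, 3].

X[k] = Σ(n=0 to 2) x[n] · ω_3^(nk)
where ω_3 = e^(-2πi/3)

Computing each X[k]:
X[0] = 3
X[1] = -6
X[2] = -6

X = [3, -6, -6]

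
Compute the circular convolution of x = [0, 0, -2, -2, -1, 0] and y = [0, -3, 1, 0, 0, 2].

(x ⊛ y)[n] = Σ(m=0 to 5) x[m] · y[(n-m) mod 6]

Computing each output sample:
(x ⊛ y)[0] = -1
(x ⊛ y)[1] = -4
(x ⊛ y)[2] = -4
(x ⊛ y)[3] = 4
(x ⊛ y)[4] = 4
(x ⊛ y)[5] = 1

x ⊛ y = [-1, -4, -4, 4, 4, 1]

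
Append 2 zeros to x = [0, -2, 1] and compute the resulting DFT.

Original 3-point DFT: [-1, 0.5000+2.5981i, 0.5000-2.5981i]
Zero-padded 5-point DFT provides frequency interpolation.

DFT_5([x, 0, ...]) = [-1, -1.4271+1.3143i, 1.9271+2.1266i, 1.9271-2.1266i, -1.4271-1.3143i]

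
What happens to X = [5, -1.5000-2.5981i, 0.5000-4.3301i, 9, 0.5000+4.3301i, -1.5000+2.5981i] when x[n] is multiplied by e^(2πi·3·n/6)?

Modulation property: DFT(ω_6^(-3n)·x[n]) = X[(k-3) mod 6], so circularly shift X by 3 positions.

X[k-3] = [9, 0.5000+4.3301i, -1.5000+2.5981i, 5, -1.5000-2.5981i, 0.5000-4.3301i]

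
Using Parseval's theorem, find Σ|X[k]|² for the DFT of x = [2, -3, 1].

Parseval: Σ|x[n]|² = (1/N)Σ|X[k]|², so Σ|X[k]|² = N·Σ|x[n]|² = 3·14.0000

Σ|X[k]|² = N·Σ|x[n]|² = 3·14.0000 = 42.0000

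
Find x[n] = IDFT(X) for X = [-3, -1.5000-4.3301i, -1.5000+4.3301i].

x[n] = (1/3) Σ(k=0 to 2) X[k] · e^(2πikn/3)

Computing each x[n]:
x[0] = -2
x[1] = 2
x[2] = -3

x = [-2, 2, -3]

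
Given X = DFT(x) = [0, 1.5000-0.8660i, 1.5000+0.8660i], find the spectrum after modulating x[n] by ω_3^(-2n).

Modulation property: DFT(ω_3^(-2n)·x[n]) = X[(k-2) mod 3], so circularly shift X by 2 positions.

X[k-2] = [1.5000-0.8660i, 1.5000+0.8660i, 0]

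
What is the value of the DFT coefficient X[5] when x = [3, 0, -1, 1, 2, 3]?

X[5] = Σ(n=0 to 5) x[n] · ω_6^(5n) where ω_6 = e^(-2πi/6)
= (3)·ω_6^0 + (0)·ω_6^5 + (-1)·ω_6^10 + (1)·ω_6^15 + (2)·ω_6^20 + (3)·ω_6^25

X[5] = 3.0000-5.1962i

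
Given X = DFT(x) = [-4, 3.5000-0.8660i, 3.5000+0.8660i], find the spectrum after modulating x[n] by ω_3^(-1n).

Modulation property: DFT(ω_3^(-1n)·x[n]) = X[(k-1) mod 3], so circularly shift X by 1 positions.

X[k-1] = [3.5000+0.8660i, -4, 3.5000-0.8660i]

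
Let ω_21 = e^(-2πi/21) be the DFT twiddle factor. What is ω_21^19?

ω_21^19 = e^(-2πi·19/21)
= cos(-2π·19/21) + i·sin(-2π·19/21)
= cos(-38π/21) + i·sin(-38π/21)

ω_21^19 = cos(-38π/21) + i·sin(-38π/21) = 0.8262+0.5633i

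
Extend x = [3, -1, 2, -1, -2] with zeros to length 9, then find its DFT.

Original 5-point DFT: [1, 1.2639-2.7144i, 5.7361+2.2654i, 5.7361-2.2654i, 1.2639+2.7144i]
Zero-padded 9-point DFT provides frequency interpolation.

DFT_9([x, 0, ...]) = [1, 4.9606+0.2232i, -0.0851-1.8508i, 2.5000+4.3301i, 5.6245+0.5240i, 5.6245-0.5240i, 2.5000-4.3301i, -0.0851+1.8508i, 4.9606-0.2232i]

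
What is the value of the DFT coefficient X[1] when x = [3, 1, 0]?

X[1] = Σ(n=0 to 2) x[n] · ω_3^(1n) where ω_3 = e^(-2πi/3)
= (3)·ω_3^0 + (1)·ω_3^1 + (0)·ω_3^2

X[1] = 2.5000-0.8660i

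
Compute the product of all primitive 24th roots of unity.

The primitive 24th roots of unity are ω_24^k for k coprime to 24: k ∈ {1, 5, 7, 11, 13, 17, 19, 23}
Their product equals the constant term of the cyclotomic polynomial Φ_24(x) up to sign.
For n ≥ 3, the product of all primitive nth roots of unity is 1. (For n=1 it is 1; for n=2 it is -1.)

1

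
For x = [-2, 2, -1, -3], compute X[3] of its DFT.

X[3] = Σ(n=0 to 3) x[n] · ω_4^(3n) where ω_4 = e^(-2πi/4)
= (-2)·ω_4^0 + (2)·ω_4^3 + (-1)·ω_4^6 + (-3)·ω_4^9

X[3] = -1+5i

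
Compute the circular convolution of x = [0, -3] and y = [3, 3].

(x ⊛ y)[n] = Σ(m=0 to 1) x[m] · y[(n-m) mod 2]

Computing each output sample:
(x ⊛ y)[0] = -9
(x ⊛ y)[1] = -9

x ⊛ y = [-9, -9]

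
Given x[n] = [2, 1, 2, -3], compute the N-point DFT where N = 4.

X[k] = Σ(n=0 to 3) x[n] · ω_4^(nk)
where ω_4 = e^(-2πi/4)

Computing each X[k]:
X[0] = 2
X[1] = -4i
X[2] = 6
X[3] = 4i

X = [2, -4i, 6, 4i]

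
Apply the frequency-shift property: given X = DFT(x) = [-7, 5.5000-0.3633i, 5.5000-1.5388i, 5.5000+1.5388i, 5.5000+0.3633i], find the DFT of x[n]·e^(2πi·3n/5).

Modulation property: DFT(ω_5^(-3n)·x[n]) = X[(k-3) mod 5], so circularly shift X by 3 positions.

X[k-3] = [5.5000-1.5388i, 5.5000+1.5388i, 5.5000+0.3633i, -7, 5.5000-0.3633i]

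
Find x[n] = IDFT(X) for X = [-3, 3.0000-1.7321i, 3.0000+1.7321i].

x[n] = (1/3) Σ(k=0 to 2) X[k] · e^(2πikn/3)

Computing each x[n]:
x[0] = 1
x[1] = -1
x[2] = -3

x = [1, -1, -3]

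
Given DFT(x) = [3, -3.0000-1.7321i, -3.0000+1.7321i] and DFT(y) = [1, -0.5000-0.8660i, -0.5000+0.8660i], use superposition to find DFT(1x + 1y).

By linearity: DFT(1x + 1y) = 1·DFT(x) + 1·DFT(y)
= 1·[3, -3.0000-1.7321i, -3.0000+1.7321i] + 1·[1, -0.5000-0.8660i, -0.5000+0.8660i]

Computing element-wise:
Z[0] = 1·(3) + 1·(1) = 4
Z[1] = 1·(-3.0000-1.7321i) + 1·(-0.5000-0.8660i) = -3.5000-2.5981i
Z[2] = 1·(-3.0000+1.7321i) + 1·(-0.5000+0.8660i) = -3.5000+2.5981i

DFT(1x + 1y) = 1·X + 1·Y = [4, -3.5000-2.5981i, -3.5000+2.5981i]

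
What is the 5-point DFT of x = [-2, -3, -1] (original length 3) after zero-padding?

Original 3-point DFT: [-6, 1.7321i, -1.7321i]
Zero-padded 5-point DFT provides frequency interpolation.

DFT_5([x, 0, ...]) = [-6, -2.1180+3.4410i, 0.1180+0.8123i, 0.1180-0.8123i, -2.1180-3.4410i]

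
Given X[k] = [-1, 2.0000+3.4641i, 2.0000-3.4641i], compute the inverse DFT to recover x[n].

x[n] = (1/3) Σ(k=0 to 2) X[k] · e^(2πikn/3)

Computing each x[n]:
x[0] = 1
x[1] = -3
x[2] = 1

x = [1, -3, 1]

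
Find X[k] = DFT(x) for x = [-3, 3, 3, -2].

X[k] = Σ(n=0 to 3) x[n] · ω_4^(nk)
where ω_4 = e^(-2πi/4)

Computing each X[k]:
X[0] = 1
X[1] = -6-5i
X[2] = -1
X[3] = -6+5i

X = [1, -6-5i, -1, -6+5i]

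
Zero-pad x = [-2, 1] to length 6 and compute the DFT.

Original 2-point DFT: [-1, -3]
Zero-padded 6-point DFT provides frequency interpolation.

DFT_6([x, 0, ...]) = [-1, -1.5000-0.8660i, -2.5000-0.8660i, -3, -2.5000+0.8660i, -1.5000+0.8660i]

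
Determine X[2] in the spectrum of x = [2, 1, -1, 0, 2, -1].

X[2] = Σ(n=0 to 5) x[n] · ω_6^(2n) where ω_6 = e^(-2πi/6)
= (2)·ω_6^0 + (1)·ω_6^2 + (-1)·ω_6^4 + (0)·ω_6^6 + (2)·ω_6^8 + (-1)·ω_6^10

X[2] = 1.5000-4.3301i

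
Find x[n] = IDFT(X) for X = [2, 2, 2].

x[n] = (1/3) Σ(k=0 to 2) X[k] · e^(2πikn/3)

Computing each x[n]:
x[0] = 2
x[1] = 0
x[2] = 0

x = [2, 0, 0]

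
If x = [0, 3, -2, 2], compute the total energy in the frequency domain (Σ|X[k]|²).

Parseval: Σ|x[n]|² = (1/N)Σ|X[k]|², so Σ|X[k]|² = N·Σ|x[n]|² = 4·17.0000

Σ|X[k]|² = N·Σ|x[n]|² = 4·17.0000 = 68.0000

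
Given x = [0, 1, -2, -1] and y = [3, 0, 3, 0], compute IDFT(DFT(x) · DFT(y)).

(x ⊛ y)[n] = Σ(m=0 to 3) x[m] · y[(n-m) mod 4]

Computing each output sample:
(x ⊛ y)[0] = -6
(x ⊛ y)[1] = 0
(x ⊛ y)[2] = -6
(x ⊛ y)[3] = 0

x ⊛ y = [-6, 0, -6, 0]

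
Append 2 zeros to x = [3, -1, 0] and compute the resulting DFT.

Original 3-point DFT: [2, 3.5000+0.8660i, 3.5000-0.8660i]
Zero-padded 5-point DFT provides frequency interpolation.

DFT_5([x, 0, ...]) = [2, 2.6910+0.9511i, 3.8090+0.5878i, 3.8090-0.5878i, 2.6910-0.9511i]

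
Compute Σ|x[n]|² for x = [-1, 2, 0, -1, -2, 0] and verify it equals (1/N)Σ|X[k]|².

Time domain:
Σ|x[n]|² = |-1|² + |2|² + |0|² + |-1|² + |-2|² + |0|² = 10.0000

Frequency domain:
(1/6)Σ|X[k]|² = (1/6)(|-2|² + |2.0000-3.4641i|² + |-2|² + |-4|² + |-2|² + |2.0000+3.4641i|²) = (1/6)·60.0000 = 10.0000

Both sides agree, confirming Parseval's theorem.

Σ|x[n]|² = (1/N)Σ|X[k]|² = 10.0000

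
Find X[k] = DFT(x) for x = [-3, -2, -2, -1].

X[k] = Σ(n=0 to 3) x[n] · ω_4^(nk)
where ω_4 = e^(-2πi/4)

Computing each X[k]:
X[0] = -8
X[1] = -1+1i
X[2] = -2
X[3] = -1-1i

X = [-8, -1+1i, -2, -1-1i]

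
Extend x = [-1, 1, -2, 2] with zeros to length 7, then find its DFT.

Original 4-point DFT: [0, 1+1i, -6, 1-1i]
Zero-padded 7-point DFT provides frequency interpolation.

DFT_7([x, 0, ...]) = [0, -1.7334+0.3003i, 1.8264-0.2790i, -3.5930-3.9474i, -3.5930+3.9474i, 1.8264+0.2790i, -1.7334-0.3003i]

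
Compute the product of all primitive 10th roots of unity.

The primitive 10th roots of unity are ω_10^k for k coprime to 10: k ∈ {1, 3, 7, 9}
Their product equals the constant term of the cyclotomic polynomial Φ_10(x) up to sign.
For n ≥ 3, the product of all primitive nth roots of unity is 1. (For n=1 it is 1; for n=2 it is -1.)

1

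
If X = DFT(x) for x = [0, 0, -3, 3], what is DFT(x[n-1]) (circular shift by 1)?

Time shift by 1: X_shifted[k] = ω_4^(1k) · X[k]
Shifted x = [3, 0, 0, -3]

DFT(x[n-1]) = [0, 3-3i, 6, 3+3i]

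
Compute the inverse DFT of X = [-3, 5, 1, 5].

x[n] = (1/4) Σ(k=0 to 3) X[k] · e^(2πikn/4)

Computing each x[n]:
x[0] = 2
x[1] = -1
x[2] = -3
x[3] = -1

x = [2, -1, -3, -1]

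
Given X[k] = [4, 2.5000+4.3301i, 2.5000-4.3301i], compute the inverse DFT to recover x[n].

x[n] = (1/3) Σ(k=0 to 2) X[k] · e^(2πikn/3)

Computing each x[n]:
x[0] = 3
x[1] = -2
x[2] = 3

x = [3, -2, 3]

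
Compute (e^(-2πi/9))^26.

Since ω_9^9 = 1, powers reduce modulo 9.
26 mod 9 = 8
So ω_9^26 = ω_9^8 = e^(-2πi·8/9)

ω_9^26 = ω_9^8 = 0.7660+0.6428i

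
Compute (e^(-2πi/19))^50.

Since ω_19^19 = 1, powers reduce modulo 19.
50 mod 19 = 12
So ω_19^50 = ω_19^12 = e^(-2πi·12/19)

ω_19^50 = ω_19^12 = -0.6773+0.7357i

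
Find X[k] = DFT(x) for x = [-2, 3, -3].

X[k] = Σ(n=0 to 2) x[n] · ω_3^(nk)
where ω_3 = e^(-2πi/3)

Computing each X[k]:
X[0] = -2
X[1] = -2.0000-5.1962i
X[2] = -2.0000+5.1962i

X = [-2, -2.0000-5.1962i, -2.0000+5.1962i]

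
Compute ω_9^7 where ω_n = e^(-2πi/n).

ω_9^7 = e^(-2πi·7/9)
= cos(-2π·7/9) + i·sin(-2π·7/9)
= cos(-14π/9) + i·sin(-14π/9)

ω_9^7 = cos(-14π/9) + i·sin(-14π/9) = 0.1736+0.9848i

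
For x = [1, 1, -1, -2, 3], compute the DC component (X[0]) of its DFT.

X[0] = Σ(n=0 to 4) x[n] · ω_5^0 = Σ x[n]
= (1) + (1) + (-1) + (-2) + (3)

X[0] = 2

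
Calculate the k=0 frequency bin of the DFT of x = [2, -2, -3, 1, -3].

X[0] = Σ(n=0 to 4) x[n] · ω_5^0 = Σ x[n]
= (2) + (-2) + (-3) + (1) + (-3)

X[0] = -5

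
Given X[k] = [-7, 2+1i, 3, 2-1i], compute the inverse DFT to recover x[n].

x[n] = (1/4) Σ(k=0 to 3) X[k] · e^(2πikn/4)

Computing each x[n]:
x[0] = 0
x[1] = -3
x[2] = -2
x[3] = -2

x = [0, -3, -2, -2]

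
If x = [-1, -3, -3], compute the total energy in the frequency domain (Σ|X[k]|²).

Parseval: Σ|x[n]|² = (1/N)Σ|X[k]|², so Σ|X[k]|² = N·Σ|x[n]|² = 3·19.0000

Σ|X[k]|² = N·Σ|x[n]|² = 3·19.0000 = 57.0000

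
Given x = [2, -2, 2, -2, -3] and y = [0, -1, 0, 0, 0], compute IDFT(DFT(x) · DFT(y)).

(x ⊛ y)[n] = Σ(m=0 to 4) x[m] · y[(n-m) mod 5]

Computing each output sample:
(x ⊛ y)[0] = 3
(x ⊛ y)[1] = -2
(x ⊛ y)[2] = 2
(x ⊛ y)[3] = -2
(x ⊛ y)[4] = 2

x ⊛ y = [3, -2, 2, -2, 2]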